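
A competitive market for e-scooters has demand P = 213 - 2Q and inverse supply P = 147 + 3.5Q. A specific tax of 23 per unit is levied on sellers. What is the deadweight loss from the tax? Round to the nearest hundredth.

48.09

Pre-tax equilibrium: 213 - 2Q = 147 + 3.5Q gives Q* = 12, P* = 189.
With the tax, sellers need 23 more per unit: 213 - 2Q = 147 + 3.5Q + 23, so Q_t = 7.8182. Buyers pay P_b = 197.3636; sellers receive P_s = P_b - 23 = 174.3636.
Deadweight loss is the triangle between the curves from Q_t to Q*: (1/2)(12 - 7.8182)(23) = 48.0909.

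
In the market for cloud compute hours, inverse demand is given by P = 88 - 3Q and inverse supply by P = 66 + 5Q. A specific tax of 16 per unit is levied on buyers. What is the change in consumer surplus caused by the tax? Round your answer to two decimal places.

Pre-tax equilibrium: 88 - 3Q = 66 + 5Q gives Q* = 2.75, P* = 79.75.
A tax on buyers shifts demand down by 16: (88 - 16) - 3Q = 66 + 5Q, so Q_t = 0.75. Buyers pay P_b = 85.75; sellers receive P_s = P_b - 16 = 69.75.
CS falls from (1/2)(2.75)(8.25) = 11.3438 to (1/2)(0.75)(2.25) = 0.8438, a change of -10.5.

-10.50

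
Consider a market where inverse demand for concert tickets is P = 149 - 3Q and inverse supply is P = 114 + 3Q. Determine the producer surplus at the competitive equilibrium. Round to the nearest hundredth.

51.04

Set 149 - 3Q = 114 + 3Q, which gives 35 = 6Q, so Q* = 5.8333 and P* = 149 - 3(5.8333) = 131.5.
PS is the area between P* and the supply curve from 0 to Q*: (1/2)(5.8333)(17.5) = 51.0417.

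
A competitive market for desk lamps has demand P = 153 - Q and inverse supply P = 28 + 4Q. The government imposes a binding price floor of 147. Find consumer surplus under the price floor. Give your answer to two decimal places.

Free-market equilibrium: 153 - Q = 28 + 4Q gives Q* = 25, P* = 128.
At P = 147, buyers demand (153 - 147)/1 = 6 while sellers would supply more, so the quantity traded is 6 at price 147.
CS is the triangle under demand above 147: (1/2)(6)(153 - 147) = 18.

18.00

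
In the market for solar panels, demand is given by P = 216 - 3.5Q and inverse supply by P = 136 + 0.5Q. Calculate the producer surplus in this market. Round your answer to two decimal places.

Set 216 - 3.5Q = 136 + 0.5Q, which gives 80 = 4Q, so Q* = 20 and P* = 216 - 3.5(20) = 146.
Producer surplus is the triangle above supply below P*: (1/2)(20)(146 - 136) = (1/2)(20)(10) = 100.

100.00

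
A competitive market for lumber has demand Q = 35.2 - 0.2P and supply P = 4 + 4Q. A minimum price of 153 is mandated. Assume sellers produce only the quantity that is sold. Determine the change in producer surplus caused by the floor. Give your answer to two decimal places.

Rewriting demand in inverse form: P = 176 - 5Q.
Without the control, 176 - 5Q = 4 + 4Q so Q* = 19.1111 and P* = 80.4444.
At P = 153, buyers demand (176 - 153)/5 = 4.6 while sellers would supply more, so the quantity traded is 4.6 at price 153.
PS goes from (1/2)(19.1111)(76.4444) = 730.4691 to 643.08 (computed as (153 - 4)(4.6) - (1/2)(4)(4.6)^2), a change of -87.3891.

-87.39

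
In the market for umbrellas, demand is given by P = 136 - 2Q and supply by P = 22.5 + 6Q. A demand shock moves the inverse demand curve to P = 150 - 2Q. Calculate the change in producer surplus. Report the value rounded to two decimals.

158.16

Initial equilibrium: Q_0 = 14.1875, P_0 = 107.625; CS_0 = (1/2)(14.1875)(28.375) = 201.2852, PS_0 = (1/2)(14.1875)(85.125) = 603.8555.
New equilibrium: 150 - 2Q = 22.5 + 6Q gives Q_1 = 15.9375, P_1 = 118.125; CS_1 = 254.0039, PS_1 = 762.0117.
Change in producer surplus = 762.0117 - 603.8555 = 158.1562.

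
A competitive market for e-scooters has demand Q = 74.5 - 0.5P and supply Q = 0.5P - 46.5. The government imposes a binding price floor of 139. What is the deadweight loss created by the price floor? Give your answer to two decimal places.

162.00

Rewriting demand in inverse form: P = 149 - 2Q.
Rewriting supply in inverse form: P = 93 + 2Q.
Free-market equilibrium: 149 - 2Q = 93 + 2Q gives Q* = 14, P* = 121.
At P = 139, buyers demand (149 - 139)/2 = 5 while sellers would supply more, so the quantity traded is 5 at price 139.
At Q = 5 the demand price is 139 and the supply price is 103. Deadweight loss is the triangle between the curves from 5 to 14: (1/2)(139 - 103)(14 - 5) = 162.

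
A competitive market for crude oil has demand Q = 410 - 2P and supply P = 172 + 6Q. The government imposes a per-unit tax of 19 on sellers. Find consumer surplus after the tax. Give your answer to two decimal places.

Rewriting demand in inverse form: P = 205 - 0.5Q.
Without the tax, 205 - 0.5Q = 172 + 6Q so Q* = 5.0769 and P* = 202.4615.
With the tax, sellers need 19 more per unit: 205 - 0.5Q = 172 + 6Q + 19, so Q_t = 2.1538. Buyers pay P_b = 203.9231; sellers receive P_s = P_b - 19 = 184.9231.
Consumer surplus is the triangle under demand above P_b: (1/2)(2.1538)(205 - 203.9231) = 1.1598.

1.16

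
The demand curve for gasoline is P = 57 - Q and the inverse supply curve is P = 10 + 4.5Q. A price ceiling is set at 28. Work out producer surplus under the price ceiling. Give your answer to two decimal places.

Without the control, 57 - Q = 10 + 4.5Q so Q* = 8.5455 and P* = 48.4545.
At the ceiling price 28, quantity supplied is (28 - 10)/4.5 = 4; supply is the short side, so Q = 4 trades at P = 28.
PS is the triangle above supply below 28: (1/2)(4)(28 - 10) = 36.

36.00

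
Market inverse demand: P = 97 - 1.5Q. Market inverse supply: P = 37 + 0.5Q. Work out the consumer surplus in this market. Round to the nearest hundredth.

675.00

Equilibrium: 97 - 1.5Q = 37 + 0.5Q, so Q* = 30 and P* = 52.
The demand choke price is 97, so CS = (1/2)(Q*)(97 - P*) = (1/2)(30)(45) = 675.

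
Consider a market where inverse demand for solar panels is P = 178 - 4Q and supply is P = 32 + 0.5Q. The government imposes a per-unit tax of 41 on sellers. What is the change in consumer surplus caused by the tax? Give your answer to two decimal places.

-1016.40

Without the tax, 178 - 4Q = 32 + 0.5Q so Q* = 32.4444 and P* = 48.2222.
A tax on sellers shifts supply up by 41: 178 - 4Q = 32 + 0.5Q + 41, so Q_t = 23.3333. Buyers pay P_b = 84.6667; sellers receive P_s = P_b - 41 = 43.6667.
CS falls from (1/2)(32.4444)(129.7778) = 2105.284 to (1/2)(23.3333)(93.3333) = 1088.8889, a change of -1016.3951.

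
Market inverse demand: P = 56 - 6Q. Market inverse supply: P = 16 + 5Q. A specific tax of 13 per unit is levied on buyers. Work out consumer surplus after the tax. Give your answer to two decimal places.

18.07

Without the tax, 56 - 6Q = 16 + 5Q so Q* = 3.6364 and P* = 34.1818.
With the tax, buyers' net willingness to pay falls by 13: (56 - 13) - 6Q = 16 + 5Q, so Q_t = 2.4545. Buyers pay P_b = 41.2727; sellers receive P_s = P_b - 13 = 28.2727.
Consumer surplus is the triangle under demand above P_b: (1/2)(2.4545)(56 - 41.2727) = 18.0744.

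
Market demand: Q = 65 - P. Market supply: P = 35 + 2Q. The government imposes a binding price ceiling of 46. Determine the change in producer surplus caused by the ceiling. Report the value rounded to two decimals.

Rewriting demand in inverse form: P = 65 - Q.
Without the control, 65 - Q = 35 + 2Q so Q* = 10 and P* = 55.
At P = 46, sellers supply (46 - 35)/2 = 5.5 while buyers want more, so the quantity traded is 5.5 at price 46.
PS goes from (1/2)(10)(20) = 100 to 30.25 (computed as (46 - 35)(5.5) - (1/2)(2)(5.5)^2), a change of -69.75.

-69.75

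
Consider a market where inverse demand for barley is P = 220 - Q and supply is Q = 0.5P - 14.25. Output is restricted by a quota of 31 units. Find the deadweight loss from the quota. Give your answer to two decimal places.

1617.04

Rewriting supply in inverse form: P = 28.5 + 2Q.
Without the quota, 220 - Q = 28.5 + 2Q gives Q* = 63.8333.
At Q = 31 the demand price is 220 - (31) = 189 and the supply price is 28.5 + 2(31) = 90.5.
DWL = (1/2)(gap between curves at 31) x (Q* - 31) = (1/2)(98.5)(32.8333) = 1617.0417.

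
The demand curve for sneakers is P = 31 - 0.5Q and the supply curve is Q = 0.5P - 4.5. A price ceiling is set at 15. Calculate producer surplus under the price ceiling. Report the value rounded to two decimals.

9.00

Rewriting supply in inverse form: P = 9 + 2Q.
Without the control, 31 - 0.5Q = 9 + 2Q so Q* = 8.8 and P* = 26.6.
At the ceiling price 15, quantity supplied is (15 - 9)/2 = 3; supply is the short side, so Q = 3 trades at P = 15.
PS is the triangle above supply below 15: (1/2)(3)(15 - 9) = 9.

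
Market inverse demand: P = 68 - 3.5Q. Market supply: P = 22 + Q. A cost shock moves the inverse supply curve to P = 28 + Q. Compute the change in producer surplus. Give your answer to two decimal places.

-12.74

Initial equilibrium: Q_0 = 10.2222, P_0 = 32.2222; CS_0 = (1/2)(10.2222)(35.7778) = 182.8642, PS_0 = (1/2)(10.2222)(10.2222) = 52.2469.
New equilibrium: 68 - 3.5Q = 28 + Q gives Q_1 = 8.8889, P_1 = 36.8889; CS_1 = 138.2716, PS_1 = 39.5062.
Change in producer surplus = 39.5062 - 52.2469 = -12.7407.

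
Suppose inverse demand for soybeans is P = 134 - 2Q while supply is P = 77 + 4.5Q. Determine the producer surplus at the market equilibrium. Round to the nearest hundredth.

173.02

Equilibrium: 134 - 2Q = 77 + 4.5Q, so Q* = 8.7692 and P* = 116.4615.
Producer surplus is the triangle above supply below P*: (1/2)(8.7692)(116.4615 - 77) = (1/2)(8.7692)(39.4615) = 173.0237.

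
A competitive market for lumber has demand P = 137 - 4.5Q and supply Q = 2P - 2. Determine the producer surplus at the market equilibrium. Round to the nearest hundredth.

Rewriting supply in inverse form: P = 1 + 0.5Q.
Equilibrium: 137 - 4.5Q = 1 + 0.5Q, so Q* = 27.2 and P* = 14.6.
The supply curve's price intercept is 1, so PS = (1/2)(Q*)(P* - 1) = (1/2)(27.2)(13.6) = 184.96.

184.96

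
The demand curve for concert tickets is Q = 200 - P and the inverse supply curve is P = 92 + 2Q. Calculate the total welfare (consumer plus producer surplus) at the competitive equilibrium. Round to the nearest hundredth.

Rewriting demand in inverse form: P = 200 - Q.
Setting demand equal to supply, 108 = 3Q, so Q* = 36 and P* = 164.
Total surplus is the full triangle between the curves from 0 to Q*: (1/2)(36)(200 - 92) = 1944.

1944.00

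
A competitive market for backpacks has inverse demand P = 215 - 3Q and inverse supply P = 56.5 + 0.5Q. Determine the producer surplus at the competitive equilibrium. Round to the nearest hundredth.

Set 215 - 3Q = 56.5 + 0.5Q, which gives 158.5 = 3.5Q, so Q* = 45.2857 and P* = 215 - 3(45.2857) = 79.1429.
Producer surplus is the triangle above supply below P*: (1/2)(45.2857)(79.1429 - 56.5) = (1/2)(45.2857)(22.6429) = 512.699.

512.70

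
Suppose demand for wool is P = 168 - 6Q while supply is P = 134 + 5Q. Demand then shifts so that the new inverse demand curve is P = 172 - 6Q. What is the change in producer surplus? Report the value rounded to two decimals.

Initial equilibrium: Q_0 = 3.0909, P_0 = 149.4545; CS_0 = (1/2)(3.0909)(18.5455) = 28.6612, PS_0 = (1/2)(3.0909)(15.4545) = 23.8843.
New equilibrium: 172 - 6Q = 134 + 5Q gives Q_1 = 3.4545, P_1 = 151.2727; CS_1 = 35.8017, PS_1 = 29.8347.
Change in producer surplus = 29.8347 - 23.8843 = 5.9504.

5.95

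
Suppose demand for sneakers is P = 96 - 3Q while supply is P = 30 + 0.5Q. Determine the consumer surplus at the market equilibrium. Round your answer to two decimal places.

533.39

Equilibrium: 96 - 3Q = 30 + 0.5Q, so Q* = 18.8571 and P* = 39.4286.
The demand choke price is 96, so CS = (1/2)(Q*)(96 - P*) = (1/2)(18.8571)(56.5714) = 533.3878.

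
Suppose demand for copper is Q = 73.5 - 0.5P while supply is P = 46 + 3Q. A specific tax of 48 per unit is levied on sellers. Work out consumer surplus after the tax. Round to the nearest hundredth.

112.36

Rewriting demand in inverse form: P = 147 - 2Q.
Pre-tax equilibrium: 147 - 2Q = 46 + 3Q gives Q* = 20.2, P* = 106.6.
A tax on sellers shifts supply up by 48: 147 - 2Q = 46 + 3Q + 48, so Q_t = 10.6. Buyers pay P_b = 125.8; sellers receive P_s = P_b - 48 = 77.8.
Consumer surplus is the triangle under demand above P_b: (1/2)(10.6)(147 - 125.8) = 112.36.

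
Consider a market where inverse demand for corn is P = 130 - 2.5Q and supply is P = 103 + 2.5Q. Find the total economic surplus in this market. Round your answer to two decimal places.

72.90

Setting demand equal to supply, 27 = 5Q, so Q* = 5.4 and P* = 116.5.
Total surplus is the full triangle between the curves from 0 to Q*: (1/2)(5.4)(130 - 103) = 72.9.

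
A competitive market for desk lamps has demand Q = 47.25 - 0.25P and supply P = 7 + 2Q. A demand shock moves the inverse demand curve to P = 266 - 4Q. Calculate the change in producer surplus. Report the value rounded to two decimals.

943.25

Rewriting demand in inverse form: P = 189 - 4Q.
Initial equilibrium: Q_0 = 30.3333, P_0 = 67.6667; CS_0 = (1/2)(30.3333)(121.3333) = 1840.2222, PS_0 = (1/2)(30.3333)(60.6667) = 920.1111.
New equilibrium: 266 - 4Q = 7 + 2Q gives Q_1 = 43.1667, P_1 = 93.3333; CS_1 = 3726.7222, PS_1 = 1863.3611.
Change in producer surplus = 1863.3611 - 920.1111 = 943.25.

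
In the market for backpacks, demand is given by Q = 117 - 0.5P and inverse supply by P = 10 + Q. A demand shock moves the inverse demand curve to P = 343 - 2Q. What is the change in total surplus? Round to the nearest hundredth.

10118.83

Rewriting demand in inverse form: P = 234 - 2Q.
Initial equilibrium: Q_0 = 74.6667, P_0 = 84.6667; CS_0 = (1/2)(74.6667)(149.3333) = 5575.1111, PS_0 = (1/2)(74.6667)(74.6667) = 2787.5556.
New equilibrium: 343 - 2Q = 10 + Q gives Q_1 = 111, P_1 = 121; CS_1 = 12321, PS_1 = 6160.5.
Change in total surplus = (12321 + 6160.5) - (5575.1111 + 2787.5556) = 10118.8333.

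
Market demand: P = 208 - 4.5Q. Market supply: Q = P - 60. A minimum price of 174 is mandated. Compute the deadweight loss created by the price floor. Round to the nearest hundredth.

Rewriting supply in inverse form: P = 60 + Q.
Without the control, 208 - 4.5Q = 60 + Q so Q* = 26.9091 and P* = 86.9091.
At the floor price 174, quantity demanded is (208 - 174)/4.5 = 7.5556; demand is the short side, so Q = 7.5556 trades at P = 174.
At Q = 7.5556 the demand price is 174 and the supply price is 67.5556. Deadweight loss is the triangle between the curves from 7.5556 to 26.9091: (1/2)(174 - 67.5556)(26.9091 - 7.5556) = 1030.0382.

1030.04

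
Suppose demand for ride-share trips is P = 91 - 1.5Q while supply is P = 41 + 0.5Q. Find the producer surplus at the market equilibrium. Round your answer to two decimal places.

156.25

Set 91 - 1.5Q = 41 + 0.5Q, which gives 50 = 2Q, so Q* = 25 and P* = 91 - 1.5(25) = 53.5.
The supply curve's price intercept is 41, so PS = (1/2)(Q*)(P* - 41) = (1/2)(25)(12.5) = 156.25.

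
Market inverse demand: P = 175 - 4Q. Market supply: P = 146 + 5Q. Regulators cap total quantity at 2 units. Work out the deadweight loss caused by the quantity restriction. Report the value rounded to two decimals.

Without the quota, 175 - 4Q = 146 + 5Q gives Q* = 3.2222.
At Q = 2 the demand price is 175 - 4(2) = 167 and the supply price is 146 + 5(2) = 156.
Deadweight loss is the triangle between the curves from 2 to 3.2222: (1/2)(167 - 156)(3.2222 - 2) = 6.7222.

6.72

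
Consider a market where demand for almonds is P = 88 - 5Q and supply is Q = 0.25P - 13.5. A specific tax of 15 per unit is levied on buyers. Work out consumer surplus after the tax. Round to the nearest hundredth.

11.14

Rewriting supply in inverse form: P = 54 + 4Q.
Without the tax, 88 - 5Q = 54 + 4Q so Q* = 3.7778 and P* = 69.1111.
A tax on buyers shifts demand down by 15: (88 - 15) - 5Q = 54 + 4Q, so Q_t = 2.1111. Buyers pay P_b = 77.4444; sellers receive P_s = P_b - 15 = 62.4444.
CS = (1/2)(Q_t)(88 - P_b) = (1/2)(2.1111)(10.5556) = 11.142.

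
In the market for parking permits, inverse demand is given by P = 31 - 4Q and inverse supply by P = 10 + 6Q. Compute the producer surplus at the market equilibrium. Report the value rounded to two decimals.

13.23

Set 31 - 4Q = 10 + 6Q, which gives 21 = 10Q, so Q* = 2.1 and P* = 31 - 4(2.1) = 22.6.
The supply curve's price intercept is 10, so PS = (1/2)(Q*)(P* - 10) = (1/2)(2.1)(12.6) = 13.23.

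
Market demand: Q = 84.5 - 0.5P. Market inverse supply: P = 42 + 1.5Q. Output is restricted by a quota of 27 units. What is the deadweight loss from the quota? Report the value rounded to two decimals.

Rewriting demand in inverse form: P = 169 - 2Q.
Without the quota, 169 - 2Q = 42 + 1.5Q gives Q* = 36.2857.
At Q = 27 the demand price is 169 - 2(27) = 115 and the supply price is 42 + 1.5(27) = 82.5.
Deadweight loss is the triangle between the curves from 27 to 36.2857: (1/2)(115 - 82.5)(36.2857 - 27) = 150.8929.

150.89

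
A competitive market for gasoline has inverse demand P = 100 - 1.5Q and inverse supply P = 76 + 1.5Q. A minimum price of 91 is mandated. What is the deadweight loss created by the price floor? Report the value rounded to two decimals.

6.00

Without the control, 100 - 1.5Q = 76 + 1.5Q so Q* = 8 and P* = 88.
At the floor price 91, quantity demanded is (100 - 91)/1.5 = 6; demand is the short side, so Q = 6 trades at P = 91.
At Q = 6 the demand price is 91 and the supply price is 85. Deadweight loss is the triangle between the curves from 6 to 8: (1/2)(91 - 85)(8 - 6) = 6.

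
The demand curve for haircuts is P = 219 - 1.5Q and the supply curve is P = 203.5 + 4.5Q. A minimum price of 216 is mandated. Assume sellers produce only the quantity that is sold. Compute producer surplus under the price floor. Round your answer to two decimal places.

16.00

Free-market equilibrium: 219 - 1.5Q = 203.5 + 4.5Q gives Q* = 2.5833, P* = 215.125.
At the floor price 216, quantity demanded is (219 - 216)/1.5 = 2; demand is the short side, so Q = 2 trades at P = 216.
The supply price at Q = 2 is 212.5. PS is the trapezoid between 216 and supply over [0, 2]: (1/2)[(216 - 203.5) + (216 - 212.5)](2) = 16.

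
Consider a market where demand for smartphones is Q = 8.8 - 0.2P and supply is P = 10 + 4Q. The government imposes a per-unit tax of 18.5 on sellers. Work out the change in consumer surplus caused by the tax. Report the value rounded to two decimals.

Rewriting demand in inverse form: P = 44 - 5Q.
Pre-tax equilibrium: 44 - 5Q = 10 + 4Q gives Q* = 3.7778, P* = 25.1111.
With the tax, sellers need 18.5 more per unit: 44 - 5Q = 10 + 4Q + 18.5, so Q_t = 1.7222. Buyers pay P_b = 35.3889; sellers receive P_s = P_b - 18.5 = 16.8889.
CS falls from (1/2)(3.7778)(18.8889) = 35.679 to (1/2)(1.7222)(8.6111) = 7.4151, a change of -28.2639.

-28.26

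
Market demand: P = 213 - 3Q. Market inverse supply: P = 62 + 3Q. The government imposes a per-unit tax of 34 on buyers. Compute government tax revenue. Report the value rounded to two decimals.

Without the tax, 213 - 3Q = 62 + 3Q so Q* = 25.1667 and P* = 137.5.
With the tax, buyers' net willingness to pay falls by 34: (213 - 34) - 3Q = 62 + 3Q, so Q_t = 19.5. Buyers pay P_b = 154.5; sellers receive P_s = P_b - 34 = 120.5.
Revenue is the tax times quantity traded: 34 x 19.5 = 663.

663.00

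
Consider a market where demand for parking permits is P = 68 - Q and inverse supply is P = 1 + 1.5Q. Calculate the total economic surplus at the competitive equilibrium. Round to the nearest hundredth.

Equilibrium: 68 - Q = 1 + 1.5Q, so Q* = 26.8 and P* = 41.2.
Total surplus is the full triangle between the curves from 0 to Q*: (1/2)(26.8)(68 - 1) = 897.8.

897.80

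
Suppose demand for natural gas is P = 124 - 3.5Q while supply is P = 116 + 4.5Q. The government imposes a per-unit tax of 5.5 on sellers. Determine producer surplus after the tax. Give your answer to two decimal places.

Without the tax, 124 - 3.5Q = 116 + 4.5Q so Q* = 1 and P* = 120.5.
A tax on sellers shifts supply up by 5.5: 124 - 3.5Q = 116 + 4.5Q + 5.5, so Q_t = 0.3125. Buyers pay P_b = 122.9062; sellers receive P_s = P_b - 5.5 = 117.4062.
PS = (1/2)(Q_t)(P_s - 116) = (1/2)(0.3125)(1.4062) = 0.2197.

0.22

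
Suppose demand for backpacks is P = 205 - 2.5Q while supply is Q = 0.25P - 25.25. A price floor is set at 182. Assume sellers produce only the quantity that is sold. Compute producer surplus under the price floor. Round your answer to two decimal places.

575.92

Rewriting supply in inverse form: P = 101 + 4Q.
Free-market equilibrium: 205 - 2.5Q = 101 + 4Q gives Q* = 16, P* = 165.
At the floor price 182, quantity demanded is (205 - 182)/2.5 = 9.2; demand is the short side, so Q = 9.2 trades at P = 182.
The supply price at Q = 9.2 is 137.8. PS is the trapezoid between 182 and supply over [0, 9.2]: (1/2)[(182 - 101) + (182 - 137.8)](9.2) = 575.92.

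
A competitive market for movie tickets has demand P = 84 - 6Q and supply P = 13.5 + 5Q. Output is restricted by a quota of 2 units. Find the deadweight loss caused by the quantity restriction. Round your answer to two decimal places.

106.92

Without the quota, 84 - 6Q = 13.5 + 5Q gives Q* = 6.4091.
At Q = 2 the demand price is 84 - 6(2) = 72 and the supply price is 13.5 + 5(2) = 23.5.
Deadweight loss is the triangle between the curves from 2 to 6.4091: (1/2)(72 - 23.5)(6.4091 - 2) = 106.9205.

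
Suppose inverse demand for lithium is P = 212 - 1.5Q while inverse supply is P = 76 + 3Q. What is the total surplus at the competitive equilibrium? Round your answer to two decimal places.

Set 212 - 1.5Q = 76 + 3Q, which gives 136 = 4.5Q, so Q* = 30.2222 and P* = 212 - 1.5(30.2222) = 166.6667.
Total surplus is the full triangle between the curves from 0 to Q*: (1/2)(30.2222)(212 - 76) = 2055.1111.

2055.11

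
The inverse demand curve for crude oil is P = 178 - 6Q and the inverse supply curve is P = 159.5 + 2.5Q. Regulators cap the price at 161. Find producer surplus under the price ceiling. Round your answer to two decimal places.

0.45

Without the control, 178 - 6Q = 159.5 + 2.5Q so Q* = 2.1765 and P* = 164.9412.
At the ceiling price 161, quantity supplied is (161 - 159.5)/2.5 = 0.6; supply is the short side, so Q = 0.6 trades at P = 161.
PS is the triangle above supply below 161: (1/2)(0.6)(161 - 159.5) = 0.45.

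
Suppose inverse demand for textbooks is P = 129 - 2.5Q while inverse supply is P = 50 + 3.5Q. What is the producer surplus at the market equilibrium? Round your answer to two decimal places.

Equilibrium: 129 - 2.5Q = 50 + 3.5Q, so Q* = 13.1667 and P* = 96.0833.
The supply curve's price intercept is 50, so PS = (1/2)(Q*)(P* - 50) = (1/2)(13.1667)(46.0833) = 303.3819.

303.38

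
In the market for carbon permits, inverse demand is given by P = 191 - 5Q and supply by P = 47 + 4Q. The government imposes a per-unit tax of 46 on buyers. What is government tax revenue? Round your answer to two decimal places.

Pre-tax equilibrium: 191 - 5Q = 47 + 4Q gives Q* = 16, P* = 111.
A tax on buyers shifts demand down by 46: (191 - 46) - 5Q = 47 + 4Q, so Q_t = 10.8889. Buyers pay P_b = 136.5556; sellers receive P_s = P_b - 46 = 90.5556.
Tax revenue = t x Q_t = 46 x 10.8889 = 500.8889.

500.89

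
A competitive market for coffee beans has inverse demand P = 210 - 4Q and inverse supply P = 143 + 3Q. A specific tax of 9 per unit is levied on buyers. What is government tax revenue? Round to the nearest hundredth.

Pre-tax equilibrium: 210 - 4Q = 143 + 3Q gives Q* = 9.5714, P* = 171.7143.
With the tax, buyers' net willingness to pay falls by 9: (210 - 9) - 4Q = 143 + 3Q, so Q_t = 8.2857. Buyers pay P_b = 176.8571; sellers receive P_s = P_b - 9 = 167.8571.
Tax revenue = t x Q_t = 9 x 8.2857 = 74.5714.

74.57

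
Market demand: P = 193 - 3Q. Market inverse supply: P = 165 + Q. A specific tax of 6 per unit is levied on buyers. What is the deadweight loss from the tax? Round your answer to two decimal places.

4.50

Pre-tax equilibrium: 193 - 3Q = 165 + Q gives Q* = 7, P* = 172.
With the tax, buyers' net willingness to pay falls by 6: (193 - 6) - 3Q = 165 + Q, so Q_t = 5.5. Buyers pay P_b = 176.5; sellers receive P_s = P_b - 6 = 170.5.
Deadweight loss is the triangle between the curves from Q_t to Q*: (1/2)(7 - 5.5)(6) = 4.5.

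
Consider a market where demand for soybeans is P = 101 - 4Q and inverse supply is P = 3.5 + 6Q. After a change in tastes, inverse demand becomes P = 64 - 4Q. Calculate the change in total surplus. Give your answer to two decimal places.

Initial equilibrium: Q_0 = 9.75, P_0 = 62; CS_0 = (1/2)(9.75)(39) = 190.125, PS_0 = (1/2)(9.75)(58.5) = 285.1875.
New equilibrium: 64 - 4Q = 3.5 + 6Q gives Q_1 = 6.05, P_1 = 39.8; CS_1 = 73.205, PS_1 = 109.8075.
Change in total surplus = (73.205 + 109.8075) - (190.125 + 285.1875) = -292.3.

-292.30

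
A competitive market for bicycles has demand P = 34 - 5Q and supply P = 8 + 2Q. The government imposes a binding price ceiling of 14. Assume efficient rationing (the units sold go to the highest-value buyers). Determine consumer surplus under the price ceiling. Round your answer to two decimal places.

37.50

Without the control, 34 - 5Q = 8 + 2Q so Q* = 3.7143 and P* = 15.4286.
At P = 14, sellers supply (14 - 8)/2 = 3 while buyers want more, so the quantity traded is 3 at price 14.
The demand price at Q = 3 is 19. CS is the trapezoid between demand and 14 over [0, 3]: (1/2)[(34 - 14) + (19 - 14)](3) = 37.5.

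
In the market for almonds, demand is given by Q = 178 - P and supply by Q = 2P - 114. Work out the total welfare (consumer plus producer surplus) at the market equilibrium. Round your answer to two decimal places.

Rewriting demand in inverse form: P = 178 - Q.
Rewriting supply in inverse form: P = 57 + 0.5Q.
Set 178 - Q = 57 + 0.5Q, which gives 121 = 1.5Q, so Q* = 80.6667 and P* = 178 - (80.6667) = 97.3333.
CS = (1/2)(80.6667)(80.6667) = 3253.5556 and PS = (1/2)(80.6667)(40.3333) = 1626.7778, so total surplus = 4880.3333.

4880.33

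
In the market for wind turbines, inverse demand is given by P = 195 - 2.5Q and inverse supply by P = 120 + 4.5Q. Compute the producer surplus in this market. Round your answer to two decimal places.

258.29

Setting demand equal to supply, 75 = 7Q, so Q* = 10.7143 and P* = 168.2143.
PS is the area between P* and the supply curve from 0 to Q*: (1/2)(10.7143)(48.2143) = 258.2908.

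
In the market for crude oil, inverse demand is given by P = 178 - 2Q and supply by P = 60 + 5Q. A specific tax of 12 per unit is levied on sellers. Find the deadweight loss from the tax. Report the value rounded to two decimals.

Pre-tax equilibrium: 178 - 2Q = 60 + 5Q gives Q* = 16.8571, P* = 144.2857.
With the tax, sellers need 12 more per unit: 178 - 2Q = 60 + 5Q + 12, so Q_t = 15.1429. Buyers pay P_b = 147.7143; sellers receive P_s = P_b - 12 = 135.7143.
Deadweight loss is the triangle between the curves from Q_t to Q*: (1/2)(16.8571 - 15.1429)(12) = 10.2857.

10.29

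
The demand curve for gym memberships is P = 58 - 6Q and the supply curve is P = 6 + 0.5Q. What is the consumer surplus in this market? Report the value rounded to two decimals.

192.00

Setting demand equal to supply, 52 = 6.5Q, so Q* = 8 and P* = 10.
CS is the area between the demand curve and P* from 0 to Q*: (1/2)(8)(48) = 192.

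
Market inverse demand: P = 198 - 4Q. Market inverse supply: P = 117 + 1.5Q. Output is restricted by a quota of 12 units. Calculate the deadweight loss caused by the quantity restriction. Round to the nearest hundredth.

20.45

Unrestricted equilibrium: Q* = (198 - 117)/(4 + 1.5) = 14.7273.
At Q = 12 the demand price is 198 - 4(12) = 150 and the supply price is 117 + 1.5(12) = 135.
DWL = (1/2)(gap between curves at 12) x (Q* - 12) = (1/2)(15)(2.7273) = 20.4545.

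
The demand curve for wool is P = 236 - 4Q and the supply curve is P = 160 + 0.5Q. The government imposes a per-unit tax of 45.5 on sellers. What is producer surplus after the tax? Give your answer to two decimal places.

Without the tax, 236 - 4Q = 160 + 0.5Q so Q* = 16.8889 and P* = 168.4444.
With the tax, sellers need 45.5 more per unit: 236 - 4Q = 160 + 0.5Q + 45.5, so Q_t = 6.7778. Buyers pay P_b = 208.8889; sellers receive P_s = P_b - 45.5 = 163.3889.
PS = (1/2)(Q_t)(P_s - 160) = (1/2)(6.7778)(3.3889) = 11.4846.

11.48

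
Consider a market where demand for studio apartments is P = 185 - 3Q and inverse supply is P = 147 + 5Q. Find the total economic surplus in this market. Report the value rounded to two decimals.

Equilibrium: 185 - 3Q = 147 + 5Q, so Q* = 4.75 and P* = 170.75.
CS = (1/2)(4.75)(14.25) = 33.8438 and PS = (1/2)(4.75)(23.75) = 56.4062, so total surplus = 90.25.

90.25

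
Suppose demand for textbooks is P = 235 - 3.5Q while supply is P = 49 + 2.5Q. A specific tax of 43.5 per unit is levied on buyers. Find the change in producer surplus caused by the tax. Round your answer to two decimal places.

-496.17

Without the tax, 235 - 3.5Q = 49 + 2.5Q so Q* = 31 and P* = 126.5.
With the tax, buyers' net willingness to pay falls by 43.5: (235 - 43.5) - 3.5Q = 49 + 2.5Q, so Q_t = 23.75. Buyers pay P_b = 151.875; sellers receive P_s = P_b - 43.5 = 108.375.
PS falls from (1/2)(31)(77.5) = 1201.25 to (1/2)(23.75)(59.375) = 705.0781, a change of -496.1719.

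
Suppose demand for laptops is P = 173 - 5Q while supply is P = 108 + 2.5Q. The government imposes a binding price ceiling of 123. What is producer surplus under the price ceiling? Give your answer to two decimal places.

45.00

Without the control, 173 - 5Q = 108 + 2.5Q so Q* = 8.6667 and P* = 129.6667.
At P = 123, sellers supply (123 - 108)/2.5 = 6 while buyers want more, so the quantity traded is 6 at price 123.
PS is the triangle above supply below 123: (1/2)(6)(123 - 108) = 45.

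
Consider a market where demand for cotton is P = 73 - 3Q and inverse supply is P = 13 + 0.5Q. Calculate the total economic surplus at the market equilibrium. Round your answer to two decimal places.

Setting demand equal to supply, 60 = 3.5Q, so Q* = 17.1429 and P* = 21.5714.
Total surplus is the full triangle between the curves from 0 to Q*: (1/2)(17.1429)(73 - 13) = 514.2857.

514.29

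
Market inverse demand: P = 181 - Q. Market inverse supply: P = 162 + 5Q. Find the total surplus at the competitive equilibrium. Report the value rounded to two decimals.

30.08

Equilibrium: 181 - Q = 162 + 5Q, so Q* = 3.1667 and P* = 177.8333.
Total surplus is the full triangle between the curves from 0 to Q*: (1/2)(3.1667)(181 - 162) = 30.0833.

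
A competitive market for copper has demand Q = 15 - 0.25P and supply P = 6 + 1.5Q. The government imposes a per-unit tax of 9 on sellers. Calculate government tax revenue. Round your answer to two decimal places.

73.64

Rewriting demand in inverse form: P = 60 - 4Q.
Without the tax, 60 - 4Q = 6 + 1.5Q so Q* = 9.8182 and P* = 20.7273.
A tax on sellers shifts supply up by 9: 60 - 4Q = 6 + 1.5Q + 9, so Q_t = 8.1818. Buyers pay P_b = 27.2727; sellers receive P_s = P_b - 9 = 18.2727.
Tax revenue = t x Q_t = 9 x 8.1818 = 73.6364.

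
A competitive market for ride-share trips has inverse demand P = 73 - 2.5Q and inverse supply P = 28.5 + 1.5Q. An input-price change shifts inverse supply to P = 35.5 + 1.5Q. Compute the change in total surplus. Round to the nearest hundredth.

-71.75

Initial equilibrium: Q_0 = 11.125, P_0 = 45.1875; CS_0 = (1/2)(11.125)(27.8125) = 154.707, PS_0 = (1/2)(11.125)(16.6875) = 92.8242.
New equilibrium: 73 - 2.5Q = 35.5 + 1.5Q gives Q_1 = 9.375, P_1 = 49.5625; CS_1 = 109.8633, PS_1 = 65.918.
Change in total surplus = (109.8633 + 65.918) - (154.707 + 92.8242) = -71.75.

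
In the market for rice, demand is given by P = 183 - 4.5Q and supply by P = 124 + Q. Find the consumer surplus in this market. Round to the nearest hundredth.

Setting demand equal to supply, 59 = 5.5Q, so Q* = 10.7273 and P* = 134.7273.
The demand choke price is 183, so CS = (1/2)(Q*)(183 - P*) = (1/2)(10.7273)(48.2727) = 258.9174.

258.92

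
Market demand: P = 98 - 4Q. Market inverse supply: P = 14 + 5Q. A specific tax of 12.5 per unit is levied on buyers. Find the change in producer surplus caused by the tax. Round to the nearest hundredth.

Pre-tax equilibrium: 98 - 4Q = 14 + 5Q gives Q* = 9.3333, P* = 60.6667.
A tax on buyers shifts demand down by 12.5: (98 - 12.5) - 4Q = 14 + 5Q, so Q_t = 7.9444. Buyers pay P_b = 66.2222; sellers receive P_s = P_b - 12.5 = 53.7222.
Producers lose the trapezoid between P_s and P* out to Q_t plus the triangle from Q_t to Q*: change in PS = 157.7855 - 217.7778 = -59.9923.

-59.99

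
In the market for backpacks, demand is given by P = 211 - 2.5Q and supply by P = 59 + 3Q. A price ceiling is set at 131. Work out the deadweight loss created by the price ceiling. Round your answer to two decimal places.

Free-market equilibrium: 211 - 2.5Q = 59 + 3Q gives Q* = 27.6364, P* = 141.9091.
At the ceiling price 131, quantity supplied is (131 - 59)/3 = 24; supply is the short side, so Q = 24 trades at P = 131.
At Q = 24 the demand price is 151 and the supply price is 131. Deadweight loss is the triangle between the curves from 24 to 27.6364: (1/2)(151 - 131)(27.6364 - 24) = 36.3636.

36.36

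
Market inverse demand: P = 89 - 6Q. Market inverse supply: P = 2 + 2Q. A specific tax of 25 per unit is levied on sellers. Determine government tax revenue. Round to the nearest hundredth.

Without the tax, 89 - 6Q = 2 + 2Q so Q* = 10.875 and P* = 23.75.
A tax on sellers shifts supply up by 25: 89 - 6Q = 2 + 2Q + 25, so Q_t = 7.75. Buyers pay P_b = 42.5; sellers receive P_s = P_b - 25 = 17.5.
Revenue is the tax times quantity traded: 25 x 7.75 = 193.75.

193.75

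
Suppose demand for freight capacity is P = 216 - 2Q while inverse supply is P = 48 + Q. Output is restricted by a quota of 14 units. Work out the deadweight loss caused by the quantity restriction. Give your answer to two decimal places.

2646.00

Without the quota, 216 - 2Q = 48 + Q gives Q* = 56.
At Q = 14 the demand price is 216 - 2(14) = 188 and the supply price is 48 + (14) = 62.
DWL = (1/2)(gap between curves at 14) x (Q* - 14) = (1/2)(126)(42) = 2646.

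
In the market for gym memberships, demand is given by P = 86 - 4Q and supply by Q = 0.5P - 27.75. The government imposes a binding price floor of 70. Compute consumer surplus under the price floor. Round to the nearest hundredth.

Rewriting supply in inverse form: P = 55.5 + 2Q.
Free-market equilibrium: 86 - 4Q = 55.5 + 2Q gives Q* = 5.0833, P* = 65.6667.
At the floor price 70, quantity demanded is (86 - 70)/4 = 4; demand is the short side, so Q = 4 trades at P = 70.
CS is the triangle under demand above 70: (1/2)(4)(86 - 70) = 32.

32.00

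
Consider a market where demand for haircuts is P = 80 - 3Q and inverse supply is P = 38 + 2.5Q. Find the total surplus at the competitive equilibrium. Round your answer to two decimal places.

160.36

Set 80 - 3Q = 38 + 2.5Q, which gives 42 = 5.5Q, so Q* = 7.6364 and P* = 80 - 3(7.6364) = 57.0909.
Total surplus is the full triangle between the curves from 0 to Q*: (1/2)(7.6364)(80 - 38) = 160.3636.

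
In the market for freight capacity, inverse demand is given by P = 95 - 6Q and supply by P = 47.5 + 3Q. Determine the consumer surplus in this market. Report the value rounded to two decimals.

83.56

Setting demand equal to supply, 47.5 = 9Q, so Q* = 5.2778 and P* = 63.3333.
The demand choke price is 95, so CS = (1/2)(Q*)(95 - P*) = (1/2)(5.2778)(31.6667) = 83.5648.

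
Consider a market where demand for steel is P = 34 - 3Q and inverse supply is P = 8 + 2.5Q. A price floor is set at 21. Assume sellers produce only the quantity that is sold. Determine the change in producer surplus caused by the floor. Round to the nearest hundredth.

4.93

Without the control, 34 - 3Q = 8 + 2.5Q so Q* = 4.7273 and P* = 19.8182.
At P = 21, buyers demand (34 - 21)/3 = 4.3333 while sellers would supply more, so the quantity traded is 4.3333 at price 21.
PS goes from (1/2)(4.7273)(11.8182) = 27.9339 to 32.8611 (computed as (21 - 8)(4.3333) - (1/2)(2.5)(4.3333)^2), a change of 4.9272.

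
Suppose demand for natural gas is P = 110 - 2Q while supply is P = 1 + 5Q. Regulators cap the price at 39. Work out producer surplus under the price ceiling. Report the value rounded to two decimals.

Without the control, 110 - 2Q = 1 + 5Q so Q* = 15.5714 and P* = 78.8571.
At the ceiling price 39, quantity supplied is (39 - 1)/5 = 7.6; supply is the short side, so Q = 7.6 trades at P = 39.
PS is the triangle above supply below 39: (1/2)(7.6)(39 - 1) = 144.4.

144.40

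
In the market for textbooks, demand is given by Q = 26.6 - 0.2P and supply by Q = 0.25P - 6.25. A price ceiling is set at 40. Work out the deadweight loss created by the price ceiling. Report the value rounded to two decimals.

306.28

Rewriting demand in inverse form: P = 133 - 5Q.
Rewriting supply in inverse form: P = 25 + 4Q.
Without the control, 133 - 5Q = 25 + 4Q so Q* = 12 and P* = 73.
At the ceiling price 40, quantity supplied is (40 - 25)/4 = 3.75; supply is the short side, so Q = 3.75 trades at P = 40.
At Q = 3.75 the demand price is 114.25 and the supply price is 40. Deadweight loss is the triangle between the curves from 3.75 to 12: (1/2)(114.25 - 40)(12 - 3.75) = 306.2812.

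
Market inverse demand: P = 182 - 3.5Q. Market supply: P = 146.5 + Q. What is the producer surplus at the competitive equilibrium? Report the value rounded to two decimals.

Set 182 - 3.5Q = 146.5 + Q, which gives 35.5 = 4.5Q, so Q* = 7.8889 and P* = 182 - 3.5(7.8889) = 154.3889.
PS is the area between P* and the supply curve from 0 to Q*: (1/2)(7.8889)(7.8889) = 31.1173.

31.12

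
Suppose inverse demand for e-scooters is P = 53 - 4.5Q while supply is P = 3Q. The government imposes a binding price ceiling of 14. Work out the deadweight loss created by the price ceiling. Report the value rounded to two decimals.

21.60

Free-market equilibrium: 53 - 4.5Q = 3Q gives Q* = 7.0667, P* = 21.2.
At the ceiling price 14, quantity supplied is (14 - 0)/3 = 4.6667; supply is the short side, so Q = 4.6667 trades at P = 14.
At Q = 4.6667 the demand price is 32 and the supply price is 14. Deadweight loss is the triangle between the curves from 4.6667 to 7.0667: (1/2)(32 - 14)(7.0667 - 4.6667) = 21.6.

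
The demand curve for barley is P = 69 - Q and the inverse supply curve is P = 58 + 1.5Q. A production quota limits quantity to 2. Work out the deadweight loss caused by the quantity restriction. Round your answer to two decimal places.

7.20

Unrestricted equilibrium: Q* = (69 - 58)/(1 + 1.5) = 4.4.
At Q = 2 the demand price is 69 - (2) = 67 and the supply price is 58 + 1.5(2) = 61.
Deadweight loss is the triangle between the curves from 2 to 4.4: (1/2)(67 - 61)(4.4 - 2) = 7.2.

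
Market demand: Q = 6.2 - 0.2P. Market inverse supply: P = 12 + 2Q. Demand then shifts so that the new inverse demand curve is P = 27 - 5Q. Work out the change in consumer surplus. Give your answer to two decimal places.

-6.94

Rewriting demand in inverse form: P = 31 - 5Q.
Initial equilibrium: Q_0 = 2.7143, P_0 = 17.4286; CS_0 = (1/2)(2.7143)(13.5714) = 18.4184, PS_0 = (1/2)(2.7143)(5.4286) = 7.3673.
New equilibrium: 27 - 5Q = 12 + 2Q gives Q_1 = 2.1429, P_1 = 16.2857; CS_1 = 11.4796, PS_1 = 4.5918.
Change in consumer surplus = 11.4796 - 18.4184 = -6.9388.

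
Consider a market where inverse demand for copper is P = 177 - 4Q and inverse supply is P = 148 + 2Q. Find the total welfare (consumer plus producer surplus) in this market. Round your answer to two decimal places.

70.08

Setting demand equal to supply, 29 = 6Q, so Q* = 4.8333 and P* = 157.6667.
CS = (1/2)(4.8333)(19.3333) = 46.7222 and PS = (1/2)(4.8333)(9.6667) = 23.3611, so total surplus = 70.0833.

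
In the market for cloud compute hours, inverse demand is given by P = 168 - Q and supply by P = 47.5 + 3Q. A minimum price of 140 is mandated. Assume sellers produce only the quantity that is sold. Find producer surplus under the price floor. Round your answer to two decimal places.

Without the control, 168 - Q = 47.5 + 3Q so Q* = 30.125 and P* = 137.875.
At P = 140, buyers demand (168 - 140)/1 = 28 while sellers would supply more, so the quantity traded is 28 at price 140.
The supply price at Q = 28 is 131.5. PS is the trapezoid between 140 and supply over [0, 28]: (1/2)[(140 - 47.5) + (140 - 131.5)](28) = 1414.

1414.00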